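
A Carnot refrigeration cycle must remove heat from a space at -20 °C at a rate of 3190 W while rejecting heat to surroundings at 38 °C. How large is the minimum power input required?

Ẇ_in ≈ 730.9 W

T_H = 38 °C → 38 + 273.15 = 311.15 K.
T_C = -20 °C → -20 + 273.15 = 253.15 K.
Carnot COP: COP_R = T_C/(T_H − T_C) = 253.15/58.00 = 4.3647.
W = Q_C/COP_R = 3190/4.3647 = 730.9 W.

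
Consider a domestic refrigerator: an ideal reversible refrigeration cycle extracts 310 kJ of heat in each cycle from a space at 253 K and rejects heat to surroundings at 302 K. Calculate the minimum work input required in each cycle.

W_in ≈ 60.0 kJ

The reversible coefficient of performance is COP_R = T_C/(T_H − T_C) = 253.00/49.00 = 5.1633.
W = Q_C/COP_R = 310/5.1633 = 60.0 kJ.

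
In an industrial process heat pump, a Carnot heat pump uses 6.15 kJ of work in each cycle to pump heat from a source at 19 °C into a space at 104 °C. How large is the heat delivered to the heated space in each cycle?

T_H = 104 °C → 104 + 273.15 = 377.15 K.
T_C = 19 °C → 19 + 273.15 = 292.15 K.
Reversible heating COP: COP_HP = T_H/(T_H − T_C) = 377.15/85.00 = 4.4371.
Q_H = COP_HP · W = 4.4371 × 6.15 = 27.3 kJ.

Q_H ≈ 27.3 kJ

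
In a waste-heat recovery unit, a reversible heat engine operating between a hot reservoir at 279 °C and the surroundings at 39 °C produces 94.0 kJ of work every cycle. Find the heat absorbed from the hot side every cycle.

Q_H ≈ 216 kJ

T_H = 279 °C → 279 + 273.15 = 552.15 K.
T_C = 39 °C → 39 + 273.15 = 312.15 K.
For a reversible engine, η = 1 − T_C/T_H = 1 − 312.15/552.15 = 0.4347.
Q_H = W/η = 94.0/0.4347 = 216 kJ.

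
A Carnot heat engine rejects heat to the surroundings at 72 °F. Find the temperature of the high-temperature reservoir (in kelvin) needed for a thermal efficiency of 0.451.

T_C = 72 °F → (72 − 32) × 5/9 = 22.22 °C = 295.37 K.
From η = 1 − T_C/T_H, solving for T_H gives T_H = T_C/(1 − η) = 295.37/(1 − 0.451) = 538.0 K.

T_H ≈ 538.0 K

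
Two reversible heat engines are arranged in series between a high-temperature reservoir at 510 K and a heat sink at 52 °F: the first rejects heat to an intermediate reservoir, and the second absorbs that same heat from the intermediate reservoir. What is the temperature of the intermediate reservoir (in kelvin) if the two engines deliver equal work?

T_C = 52 °F → (52 − 32) × 5/9 = 11.11 °C = 284.26 K.
For reversible stages Q_m = Q_H·(T_m/T_H). Setting W₁ = Q_H(1 − T_m/T_H) equal to W₂ = Q_m(1 − T_C/T_m) = Q_H·(T_m − T_C)/T_H gives T_H − T_m = T_m − T_C, so T_m = (T_H + T_C)/2 = (510.00 + 284.26)/2 = 397 K.

T_m ≈ 397 K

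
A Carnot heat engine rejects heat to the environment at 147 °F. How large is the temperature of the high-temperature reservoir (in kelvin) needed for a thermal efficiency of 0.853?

T_H ≈ 2290 K

T_C = 147 °F → (147 − 32) × 5/9 = 63.89 °C = 337.04 K.
From η = 1 − T_C/T_H, solving for T_H gives T_H = T_C/(1 − η) = 337.04/(1 − 0.853) = 2290 K.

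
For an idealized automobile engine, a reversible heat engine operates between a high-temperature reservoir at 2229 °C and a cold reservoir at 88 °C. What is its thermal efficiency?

T_H = 2229 °C → 2229 + 273.15 = 2502.15 K.
T_C = 88 °C → 88 + 273.15 = 361.15 K.
Carnot efficiency: η = 1 − T_C/T_H = 1 − 361.15/2502.15 = 0.856.

η ≈ 0.856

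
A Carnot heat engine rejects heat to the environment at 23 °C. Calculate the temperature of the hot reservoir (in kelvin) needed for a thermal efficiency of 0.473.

T_C = 23 °C → 23 + 273.15 = 296.15 K.
From η = 1 − T_C/T_H, solving for T_H gives T_H = T_C/(1 − η) = 296.15/(1 − 0.473) = 562.0 K.

T_H ≈ 562.0 K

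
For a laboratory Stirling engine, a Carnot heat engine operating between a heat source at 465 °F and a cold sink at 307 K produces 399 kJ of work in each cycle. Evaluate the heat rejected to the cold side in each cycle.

Q_C ≈ 593 kJ

T_H = 465 °F → (465 − 32) × 5/9 = 240.56 °C = 513.71 K.
The Carnot efficiency is η = 1 − T_C/T_H = 1 − 307.00/513.71 = 0.4024.
Since Q_C/Q_H = T_C/T_H and Q_H = W/η, Q_C = W·T_C/(T_H − T_C) = 399 × 307.00/206.71 = 593 kJ.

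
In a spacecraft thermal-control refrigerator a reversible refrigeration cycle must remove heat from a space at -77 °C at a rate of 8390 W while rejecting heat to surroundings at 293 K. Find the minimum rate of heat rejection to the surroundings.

Q̇_H ≈ 12530 W

T_C = -77 °C → -77 + 273.15 = 196.15 K.
For a reversible cycle Q_H/Q_C = T_H/T_C, so Q_H = Q_C·T_H/T_C = 8390 × 293.00/196.15 = 12530 W.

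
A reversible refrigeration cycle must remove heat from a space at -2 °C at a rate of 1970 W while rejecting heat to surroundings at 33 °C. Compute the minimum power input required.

T_H = 33 °C → 33 + 273.15 = 306.15 K.
T_C = -2 °C → -2 + 273.15 = 271.15 K.
For a reversible refrigerator, COP_R = T_C/(T_H − T_C) = 271.15/35.00 = 7.7471.
W = Q_C/COP_R = 1970/7.7471 = 254 W.

Ẇ_in ≈ 254 W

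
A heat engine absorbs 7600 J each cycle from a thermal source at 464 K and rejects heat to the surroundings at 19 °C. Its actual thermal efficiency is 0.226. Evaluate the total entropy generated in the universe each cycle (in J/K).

ΔS_univ ≈ 3.756 J/K

T_C = 19 °C → 19 + 273.15 = 292.15 K.
W = η·Q_H = 0.226 × 7600 = 1718 J, so Q_C = Q_H − W = 5882 J.
Reservoir entropy changes: ΔS_H = −Q_H/T_H = −7600/464.00 = -16.38 J/K and ΔS_C = +Q_C/T_C = 5882/292.15 = 20.13 J/K.
ΔS_univ = −Q_H/T_H + Q_C/T_C = 3.756 J/K (> 0, since η = 0.226 < η_Carnot = 0.370).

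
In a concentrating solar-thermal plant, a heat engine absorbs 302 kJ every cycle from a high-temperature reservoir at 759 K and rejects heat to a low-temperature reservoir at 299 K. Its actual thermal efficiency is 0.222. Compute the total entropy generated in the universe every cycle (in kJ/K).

W = η·Q_H = 0.222 × 302 = 67.04 kJ, so Q_C = Q_H − W = 235.0 kJ.
Entropy balance on the reservoirs: −Q_H/T_H = -0.3979 kJ/K, +Q_C/T_C = 0.7858 kJ/K.
ΔS_univ = −Q_H/T_H + Q_C/T_C = 0.388 kJ/K (> 0, since η = 0.222 < η_Carnot = 0.606).

ΔS_univ ≈ 0.388 kJ/K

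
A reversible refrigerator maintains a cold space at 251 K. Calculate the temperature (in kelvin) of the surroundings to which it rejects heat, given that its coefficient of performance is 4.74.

COP_R = T_C/(T_H − T_C) ⇒ T_H = T_C·(1 + 1/COP_R) = 251.00 × (1 + 1/4.74) = 304 K.

T_H ≈ 304 K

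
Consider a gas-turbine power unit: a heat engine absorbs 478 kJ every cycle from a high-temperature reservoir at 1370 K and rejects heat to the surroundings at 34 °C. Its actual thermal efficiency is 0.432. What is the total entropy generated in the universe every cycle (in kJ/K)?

ΔS_univ ≈ 0.535 kJ/K

T_C = 34 °C → 34 + 273.15 = 307.15 K.
W = η·Q_H = 0.432 × 478 = 206.5 kJ, so Q_C = Q_H − W = 271.5 kJ.
Reservoir entropy changes: ΔS_H = −Q_H/T_H = −478/1370.00 = -0.3489 kJ/K and ΔS_C = +Q_C/T_C = 271.5/307.15 = 0.8839 kJ/K.
ΔS_univ = −Q_H/T_H + Q_C/T_C = 0.535 kJ/K (> 0, since η = 0.432 < η_Carnot = 0.776).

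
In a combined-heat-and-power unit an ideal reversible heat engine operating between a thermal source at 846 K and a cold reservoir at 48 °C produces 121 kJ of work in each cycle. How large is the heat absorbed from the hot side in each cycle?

Q_H ≈ 195 kJ

T_C = 48 °C → 48 + 273.15 = 321.15 K.
Since the cycle is reversible, η = 1 − T_C/T_H = 1 − 321.15/846.00 = 0.6204.
Q_H = W/η = 121/0.6204 = 195 kJ.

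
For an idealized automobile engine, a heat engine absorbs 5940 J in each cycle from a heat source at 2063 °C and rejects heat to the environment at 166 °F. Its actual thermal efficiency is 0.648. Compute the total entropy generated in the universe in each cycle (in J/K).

ΔS_univ ≈ 3.47 J/K

T_H = 2063 °C → 2063 + 273.15 = 2336.15 K.
T_C = 166 °F → (166 − 32) × 5/9 = 74.44 °C = 347.59 K.
W = η·Q_H = 0.648 × 5940 = 3849 J, so Q_C = Q_H − W = 2091 J.
The hot reservoir loses entropy Q_H/T_H = 5940/2336.15 = 2.543 J/K; the cold reservoir gains Q_C/T_C = 2091/347.59 = 6.015 J/K.
ΔS_univ = −Q_H/T_H + Q_C/T_C = 3.47 J/K (> 0, since η = 0.648 < η_Carnot = 0.851).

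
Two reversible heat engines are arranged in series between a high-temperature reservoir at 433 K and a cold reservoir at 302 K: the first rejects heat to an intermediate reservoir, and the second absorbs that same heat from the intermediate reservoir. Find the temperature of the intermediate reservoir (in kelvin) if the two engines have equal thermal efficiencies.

Equal efficiencies require 1 − T_m/T_H = 1 − T_C/T_m, i.e. T_m/T_H = T_C/T_m, so T_m = √(T_H·T_C) = √(433.00 × 302.00) = 361.6 K.

T_m ≈ 361.6 K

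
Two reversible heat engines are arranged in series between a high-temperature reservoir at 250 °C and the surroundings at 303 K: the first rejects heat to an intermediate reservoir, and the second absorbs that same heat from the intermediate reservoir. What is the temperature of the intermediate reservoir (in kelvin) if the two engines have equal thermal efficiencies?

T_H = 250 °C → 250 + 273.15 = 523.15 K.
Equal efficiencies require 1 − T_m/T_H = 1 − T_C/T_m, i.e. T_m/T_H = T_C/T_m, so T_m = √(T_H·T_C) = √(523.15 × 303.00) = 398 K.

T_m ≈ 398 K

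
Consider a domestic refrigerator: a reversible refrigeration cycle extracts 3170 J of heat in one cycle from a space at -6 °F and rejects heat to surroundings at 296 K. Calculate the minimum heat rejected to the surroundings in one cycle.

Q_H ≈ 3723 J

T_C = -6 °F → (-6 − 32) × 5/9 = -21.11 °C = 252.04 K.
For a reversible cycle Q_H/Q_C = T_H/T_C, so Q_H = Q_C·T_H/T_C = 3170 × 296.00/252.04 = 3723 J.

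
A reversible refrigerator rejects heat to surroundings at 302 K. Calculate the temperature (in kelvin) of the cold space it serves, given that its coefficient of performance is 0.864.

COP_R = T_C/(T_H − T_C) ⇒ T_C = T_H·COP_R/(1 + COP_R) = 302.00 × 0.864/(1 + 0.864) = 140 K.

T_C ≈ 140 K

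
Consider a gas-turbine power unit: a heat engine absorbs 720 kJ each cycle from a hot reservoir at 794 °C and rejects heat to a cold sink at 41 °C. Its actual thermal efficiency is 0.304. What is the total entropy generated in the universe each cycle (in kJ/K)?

ΔS_univ ≈ 0.9205 kJ/K

T_H = 794 °C → 794 + 273.15 = 1067.15 K.
T_C = 41 °C → 41 + 273.15 = 314.15 K.
W = η·Q_H = 0.304 × 720 = 218.9 kJ, so Q_C = Q_H − W = 501.1 kJ.
The hot reservoir loses entropy Q_H/T_H = 720/1067.15 = 0.6747 kJ/K; the cold reservoir gains Q_C/T_C = 501.1/314.15 = 1.595 kJ/K.
ΔS_univ = −Q_H/T_H + Q_C/T_C = 0.9205 kJ/K (> 0, since η = 0.304 < η_Carnot = 0.706).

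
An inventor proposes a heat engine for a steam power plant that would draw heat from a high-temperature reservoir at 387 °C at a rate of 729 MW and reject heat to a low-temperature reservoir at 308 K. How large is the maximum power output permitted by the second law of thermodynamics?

T_H = 387 °C → 387 + 273.15 = 660.15 K.
The upper bound on efficiency is η_max = 1 − T_C/T_H = 1 − 308.00/660.15 = 0.5334.
W_max = η_max · Q_H = 0.5334 × 729 = 388.9 MW.

Ẇ_max ≈ 388.9 MW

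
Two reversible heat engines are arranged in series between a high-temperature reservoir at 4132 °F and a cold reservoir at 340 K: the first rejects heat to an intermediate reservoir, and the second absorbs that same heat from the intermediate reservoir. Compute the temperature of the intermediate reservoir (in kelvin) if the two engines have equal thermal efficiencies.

T_H = 4132 °F → (4132 − 32) × 5/9 = 2277.78 °C = 2550.93 K.
Equal efficiencies require 1 − T_m/T_H = 1 − T_C/T_m, i.e. T_m/T_H = T_C/T_m, so T_m = √(T_H·T_C) = √(2550.93 × 340.00) = 931 K.

T_m ≈ 931 K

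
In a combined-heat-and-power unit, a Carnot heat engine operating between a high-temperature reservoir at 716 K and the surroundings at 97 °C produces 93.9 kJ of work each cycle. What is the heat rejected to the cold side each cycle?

Q_C ≈ 100 kJ

T_C = 97 °C → 97 + 273.15 = 370.15 K.
The Carnot efficiency is η = 1 − T_C/T_H = 1 − 370.15/716.00 = 0.4830.
Since Q_C/Q_H = T_C/T_H and Q_H = W/η, Q_C = W·T_C/(T_H − T_C) = 93.9 × 370.15/345.85 = 100 kJ.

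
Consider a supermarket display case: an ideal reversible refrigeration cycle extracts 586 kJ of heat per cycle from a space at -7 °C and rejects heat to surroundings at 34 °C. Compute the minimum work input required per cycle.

T_H = 34 °C → 34 + 273.15 = 307.15 K.
T_C = -7 °C → -7 + 273.15 = 266.15 K.
Carnot COP: COP_R = T_C/(T_H − T_C) = 266.15/41.00 = 6.4915.
W = Q_C/COP_R = 586/6.4915 = 90.3 kJ.

W_in ≈ 90.3 kJ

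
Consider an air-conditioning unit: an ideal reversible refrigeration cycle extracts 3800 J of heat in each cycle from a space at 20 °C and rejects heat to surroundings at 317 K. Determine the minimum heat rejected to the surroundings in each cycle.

Q_H ≈ 4109 J

T_C = 20 °C → 20 + 273.15 = 293.15 K.
For a reversible cycle Q_H/Q_C = T_H/T_C, so Q_H = Q_C·T_H/T_C = 3800 × 317.00/293.15 = 4109 J.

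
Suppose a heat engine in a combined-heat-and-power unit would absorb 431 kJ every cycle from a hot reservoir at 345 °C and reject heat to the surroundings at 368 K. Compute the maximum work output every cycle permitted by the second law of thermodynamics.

T_H = 345 °C → 345 + 273.15 = 618.15 K.
No engine can exceed the Carnot limit: η_max = 1 − T_C/T_H = 1 − 368.00/618.15 = 0.4047.
W_max = η_max · Q_H = 0.4047 × 431 = 174 kJ.

W_max ≈ 174 kJ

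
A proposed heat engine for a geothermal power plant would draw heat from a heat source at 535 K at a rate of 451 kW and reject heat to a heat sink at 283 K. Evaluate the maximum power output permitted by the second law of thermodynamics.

Ẇ_max ≈ 212 kW

The second-law ceiling is the Carnot efficiency, η_max = 1 − T_C/T_H = 1 − 283.00/535.00 = 0.4710.
W_max = η_max · Q_H = 0.4710 × 451 = 212 kW.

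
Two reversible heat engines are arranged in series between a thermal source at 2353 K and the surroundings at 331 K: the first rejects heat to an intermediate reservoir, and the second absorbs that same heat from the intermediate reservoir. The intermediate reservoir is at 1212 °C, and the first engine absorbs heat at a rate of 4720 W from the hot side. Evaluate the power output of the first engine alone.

Ẇ₁ ≈ 1740 W

T_m = 1212 °C → 1212 + 273.15 = 1485.15 K.
First-stage efficiency η₁ = 1 − T_m/T_H = 1 − 1485.15/2353.00 = 0.3688.
W₁ = η₁·Q_H = 0.3688 × 4720 = 1740 W.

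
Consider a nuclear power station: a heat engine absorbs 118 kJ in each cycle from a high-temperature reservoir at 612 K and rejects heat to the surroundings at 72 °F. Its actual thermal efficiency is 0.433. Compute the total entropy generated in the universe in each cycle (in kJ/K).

T_C = 72 °F → (72 − 32) × 5/9 = 22.22 °C = 295.37 K.
W = η·Q_H = 0.433 × 118 = 51.09 kJ, so Q_C = Q_H − W = 66.91 kJ.
Reservoir entropy changes: ΔS_H = −Q_H/T_H = −118/612.00 = -0.1928 kJ/K and ΔS_C = +Q_C/T_C = 66.91/295.37 = 0.2265 kJ/K.
ΔS_univ = −Q_H/T_H + Q_C/T_C = 0.0337 kJ/K (> 0, since η = 0.433 < η_Carnot = 0.517).

ΔS_univ ≈ 0.0337 kJ/K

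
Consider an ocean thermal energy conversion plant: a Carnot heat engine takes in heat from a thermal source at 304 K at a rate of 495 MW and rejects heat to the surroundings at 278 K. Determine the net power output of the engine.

Carnot efficiency: η = 1 − T_C/T_H = 1 − 278.00/304.00 = 0.0855.
W = η·Q_H = 0.0855 × 495 = 42.3 MW.

Ẇ ≈ 42.3 MW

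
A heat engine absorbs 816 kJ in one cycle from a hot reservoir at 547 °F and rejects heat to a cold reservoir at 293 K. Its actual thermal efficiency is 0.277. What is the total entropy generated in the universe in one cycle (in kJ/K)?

T_H = 547 °F → (547 − 32) × 5/9 = 286.11 °C = 559.26 K.
W = η·Q_H = 0.277 × 816 = 226.0 kJ, so Q_C = Q_H − W = 590.0 kJ.
Reservoir entropy changes: ΔS_H = −Q_H/T_H = −816/559.26 = -1.459 kJ/K and ΔS_C = +Q_C/T_C = 590.0/293.00 = 2.014 kJ/K.
ΔS_univ = −Q_H/T_H + Q_C/T_C = 0.5545 kJ/K (> 0, since η = 0.277 < η_Carnot = 0.476).

ΔS_univ ≈ 0.5545 kJ/K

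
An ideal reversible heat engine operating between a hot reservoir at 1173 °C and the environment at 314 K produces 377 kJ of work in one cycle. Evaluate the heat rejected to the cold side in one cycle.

T_H = 1173 °C → 1173 + 273.15 = 1446.15 K.
η_rev = 1 − T_C/T_H = 1 − 314.00/1446.15 = 0.7829.
Since Q_C/Q_H = T_C/T_H and Q_H = W/η, Q_C = W·T_C/(T_H − T_C) = 377 × 314.00/1132.15 = 105 kJ.

Q_C ≈ 105 kJ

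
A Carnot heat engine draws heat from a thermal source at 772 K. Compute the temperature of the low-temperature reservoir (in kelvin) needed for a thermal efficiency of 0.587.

From η = 1 − T_C/T_H, T_C = T_H·(1 − η) = 772.00 × (1 − 0.587) = 319 K.

T_C ≈ 319 K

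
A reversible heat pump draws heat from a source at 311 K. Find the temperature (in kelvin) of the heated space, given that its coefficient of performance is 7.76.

COP_HP = T_H/(T_H − T_C) ⇒ T_H = T_C·COP_HP/(COP_HP − 1) = 311.00 × 7.76/(7.76 − 1) = 357 K.

T_H ≈ 357 K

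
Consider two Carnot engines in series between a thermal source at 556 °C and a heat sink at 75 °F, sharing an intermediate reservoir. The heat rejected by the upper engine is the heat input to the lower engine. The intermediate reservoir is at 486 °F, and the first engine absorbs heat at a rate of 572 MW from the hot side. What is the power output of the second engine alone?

T_H = 556 °C → 556 + 273.15 = 829.15 K.
T_C = 75 °F → (75 − 32) × 5/9 = 23.89 °C = 297.04 K.
T_m = 486 °F → (486 − 32) × 5/9 = 252.22 °C = 525.37 K.
Heat entering the second stage: Q_m = Q_H·(T_m/T_H) = 572 × 525.37/829.15 = 362.4 MW.
Second-stage efficiency η₂ = 1 − T_C/T_m = 1 − 297.04/525.37 = 0.4346, so W₂ = η₂·Q_m = 157.5 MW.

Ẇ₂ ≈ 157.5 MW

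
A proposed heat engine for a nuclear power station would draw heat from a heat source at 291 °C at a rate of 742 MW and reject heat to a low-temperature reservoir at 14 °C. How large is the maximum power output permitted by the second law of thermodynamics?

T_H = 291 °C → 291 + 273.15 = 564.15 K.
T_C = 14 °C → 14 + 273.15 = 287.15 K.
The second-law ceiling is the Carnot efficiency, η_max = 1 − T_C/T_H = 1 − 287.15/564.15 = 0.4910.
W_max = η_max · Q_H = 0.4910 × 742 = 364.3 MW.

Ẇ_max ≈ 364.3 MW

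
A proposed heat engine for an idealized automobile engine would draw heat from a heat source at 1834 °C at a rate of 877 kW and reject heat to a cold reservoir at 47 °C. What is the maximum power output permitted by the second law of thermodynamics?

T_H = 1834 °C → 1834 + 273.15 = 2107.15 K.
T_C = 47 °C → 47 + 273.15 = 320.15 K.
The upper bound on efficiency is η_max = 1 − T_C/T_H = 1 − 320.15/2107.15 = 0.8481.
W_max = η_max · Q_H = 0.8481 × 877 = 743.8 kW.

Ẇ_max ≈ 743.8 kW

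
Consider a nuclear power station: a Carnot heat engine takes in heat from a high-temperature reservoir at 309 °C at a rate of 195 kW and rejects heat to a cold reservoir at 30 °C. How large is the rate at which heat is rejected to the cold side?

Q̇_C ≈ 102 kW

T_H = 309 °C → 309 + 273.15 = 582.15 K.
T_C = 30 °C → 30 + 273.15 = 303.15 K.
Carnot efficiency: η = 1 − T_C/T_H = 1 − 303.15/582.15 = 0.4793.
For a reversible cycle Q_C/Q_H = T_C/T_H, so Q_C = 195 × 303.15/582.15 = 102 kW.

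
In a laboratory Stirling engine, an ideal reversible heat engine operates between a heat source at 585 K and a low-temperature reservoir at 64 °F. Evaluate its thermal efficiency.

η ≈ 0.503

T_C = 64 °F → (64 − 32) × 5/9 = 17.78 °C = 290.93 K.
For a reversible engine, η = 1 − T_C/T_H = 1 − 290.93/585.00 = 0.503.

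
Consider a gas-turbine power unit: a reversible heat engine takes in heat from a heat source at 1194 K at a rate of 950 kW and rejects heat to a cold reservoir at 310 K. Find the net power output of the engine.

Ẇ ≈ 703 kW

η_rev = 1 − T_C/T_H = 1 − 310.00/1194.00 = 0.7404.
W = η·Q_H = 0.7404 × 950 = 703 kW.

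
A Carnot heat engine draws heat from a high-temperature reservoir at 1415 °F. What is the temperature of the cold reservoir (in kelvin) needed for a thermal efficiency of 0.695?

T_C ≈ 318 K

T_H = 1415 °F → (1415 − 32) × 5/9 = 768.33 °C = 1041.48 K.
From η = 1 − T_C/T_H, T_C = T_H·(1 − η) = 1041.48 × (1 − 0.695) = 318 K.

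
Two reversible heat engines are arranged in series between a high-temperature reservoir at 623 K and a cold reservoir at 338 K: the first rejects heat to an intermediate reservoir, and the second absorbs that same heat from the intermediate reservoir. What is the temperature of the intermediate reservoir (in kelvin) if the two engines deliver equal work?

T_m ≈ 480 K

For reversible stages Q_m = Q_H·(T_m/T_H). Setting W₁ = Q_H(1 − T_m/T_H) equal to W₂ = Q_m(1 − T_C/T_m) = Q_H·(T_m − T_C)/T_H gives T_H − T_m = T_m − T_C, so T_m = (T_H + T_C)/2 = (623.00 + 338.00)/2 = 480 K.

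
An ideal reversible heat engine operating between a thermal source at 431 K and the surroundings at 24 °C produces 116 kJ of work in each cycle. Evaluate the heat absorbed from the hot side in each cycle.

T_C = 24 °C → 24 + 273.15 = 297.15 K.
For a reversible engine, η = 1 − T_C/T_H = 1 − 297.15/431.00 = 0.3106.
Q_H = W/η = 116/0.3106 = 373.5 kJ.

Q_H ≈ 373.5 kJ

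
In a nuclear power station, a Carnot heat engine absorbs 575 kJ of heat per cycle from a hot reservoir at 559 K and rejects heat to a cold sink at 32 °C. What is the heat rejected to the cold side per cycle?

T_C = 32 °C → 32 + 273.15 = 305.15 K.
η_rev = 1 − T_C/T_H = 1 − 305.15/559.00 = 0.4541.
For a reversible cycle Q_C/Q_H = T_C/T_H, so Q_C = 575 × 305.15/559.00 = 313.9 kJ.

Q_C ≈ 313.9 kJ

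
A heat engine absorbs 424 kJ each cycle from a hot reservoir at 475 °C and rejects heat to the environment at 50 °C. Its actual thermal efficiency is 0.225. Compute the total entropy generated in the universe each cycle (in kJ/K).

T_H = 475 °C → 475 + 273.15 = 748.15 K.
T_C = 50 °C → 50 + 273.15 = 323.15 K.
W = η·Q_H = 0.225 × 424 = 95.40 kJ, so Q_C = Q_H − W = 328.6 kJ.
Entropy balance on the reservoirs: −Q_H/T_H = -0.5667 kJ/K, +Q_C/T_C = 1.017 kJ/K.
ΔS_univ = −Q_H/T_H + Q_C/T_C = 0.450 kJ/K (> 0, since η = 0.225 < η_Carnot = 0.568).

ΔS_univ ≈ 0.450 kJ/K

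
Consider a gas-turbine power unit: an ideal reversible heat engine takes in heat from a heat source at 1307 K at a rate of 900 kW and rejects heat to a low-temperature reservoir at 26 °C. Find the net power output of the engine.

Ẇ ≈ 694 kW

T_C = 26 °C → 26 + 273.15 = 299.15 K.
Carnot efficiency: η = 1 − T_C/T_H = 1 − 299.15/1307.00 = 0.7711.
W = η·Q_H = 0.7711 × 900 = 694 kW.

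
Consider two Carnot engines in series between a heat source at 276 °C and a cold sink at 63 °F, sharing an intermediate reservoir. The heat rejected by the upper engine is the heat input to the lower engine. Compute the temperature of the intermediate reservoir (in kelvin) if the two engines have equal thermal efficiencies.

T_H = 276 °C → 276 + 273.15 = 549.15 K.
T_C = 63 °F → (63 − 32) × 5/9 = 17.22 °C = 290.37 K.
Equal efficiencies require 1 − T_m/T_H = 1 − T_C/T_m, i.e. T_m/T_H = T_C/T_m, so T_m = √(T_H·T_C) = √(549.15 × 290.37) = 399.3 K.

T_m ≈ 399.3 K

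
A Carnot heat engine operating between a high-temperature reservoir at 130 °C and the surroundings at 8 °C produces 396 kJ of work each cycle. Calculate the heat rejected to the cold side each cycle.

Q_C ≈ 912.6 kJ

T_H = 130 °C → 130 + 273.15 = 403.15 K.
T_C = 8 °C → 8 + 273.15 = 281.15 K.
η_rev = 1 − T_C/T_H = 1 − 281.15/403.15 = 0.3026.
Since Q_C/Q_H = T_C/T_H and Q_H = W/η, Q_C = W·T_C/(T_H − T_C) = 396 × 281.15/122.00 = 912.6 kJ.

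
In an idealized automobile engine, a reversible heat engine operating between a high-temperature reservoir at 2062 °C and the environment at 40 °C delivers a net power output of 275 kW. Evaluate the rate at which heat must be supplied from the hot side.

Q̇_H ≈ 318 kW

T_H = 2062 °C → 2062 + 273.15 = 2335.15 K.
T_C = 40 °C → 40 + 273.15 = 313.15 K.
For a reversible engine, η = 1 − T_C/T_H = 1 − 313.15/2335.15 = 0.8659.
Q_H = W/η = 275/0.8659 = 318 kW.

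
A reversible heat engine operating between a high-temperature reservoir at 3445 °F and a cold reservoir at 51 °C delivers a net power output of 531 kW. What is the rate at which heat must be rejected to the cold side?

Q̇_C ≈ 93.29 kW

T_H = 3445 °F → (3445 − 32) × 5/9 = 1896.11 °C = 2169.26 K.
T_C = 51 °C → 51 + 273.15 = 324.15 K.
η_rev = 1 − T_C/T_H = 1 − 324.15/2169.26 = 0.8506.
Since Q_C/Q_H = T_C/T_H and Q_H = W/η, Q_C = W·T_C/(T_H − T_C) = 531 × 324.15/1845.11 = 93.29 kW.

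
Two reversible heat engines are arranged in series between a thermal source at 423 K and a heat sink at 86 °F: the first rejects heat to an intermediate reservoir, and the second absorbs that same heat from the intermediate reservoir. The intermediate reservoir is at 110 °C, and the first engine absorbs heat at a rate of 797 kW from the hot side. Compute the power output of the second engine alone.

T_C = 86 °F → (86 − 32) × 5/9 = 30.00 °C = 303.15 K.
T_m = 110 °C → 110 + 273.15 = 383.15 K.
Heat entering the second stage: Q_m = Q_H·(T_m/T_H) = 797 × 383.15/423.00 = 722 kW.
Second-stage efficiency η₂ = 1 − T_C/T_m = 1 − 303.15/383.15 = 0.2088, so W₂ = η₂·Q_m = 151 kW.

Ẇ₂ ≈ 151 kW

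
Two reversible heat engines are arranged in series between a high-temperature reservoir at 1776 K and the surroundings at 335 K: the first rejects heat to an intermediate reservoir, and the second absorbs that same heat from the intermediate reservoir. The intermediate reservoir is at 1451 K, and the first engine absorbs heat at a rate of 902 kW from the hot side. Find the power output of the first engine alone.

First-stage efficiency η₁ = 1 − T_m/T_H = 1 − 1451.00/1776.00 = 0.1830.
W₁ = η₁·Q_H = 0.1830 × 902 = 165 kW.

Ẇ₁ ≈ 165 kW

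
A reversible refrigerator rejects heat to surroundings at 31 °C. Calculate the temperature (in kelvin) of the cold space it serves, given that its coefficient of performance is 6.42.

T_H = 31 °C → 31 + 273.15 = 304.15 K.
COP_R = T_C/(T_H − T_C) ⇒ T_C = T_H·COP_R/(1 + COP_R) = 304.15 × 6.42/(1 + 6.42) = 263.2 K.

T_C ≈ 263.2 K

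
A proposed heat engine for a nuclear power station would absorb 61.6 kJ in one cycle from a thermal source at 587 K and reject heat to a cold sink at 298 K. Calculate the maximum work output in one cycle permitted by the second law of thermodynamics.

The second-law ceiling is the Carnot efficiency, η_max = 1 − T_C/T_H = 1 − 298.00/587.00 = 0.4923.
W_max = η_max · Q_H = 0.4923 × 61.6 = 30.3 kJ.

W_max ≈ 30.3 kJ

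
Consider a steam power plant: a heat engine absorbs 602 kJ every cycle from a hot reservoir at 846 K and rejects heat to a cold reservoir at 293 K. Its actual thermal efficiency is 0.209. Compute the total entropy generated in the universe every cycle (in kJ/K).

W = η·Q_H = 0.209 × 602 = 125.8 kJ, so Q_C = Q_H − W = 476.2 kJ.
Reservoir entropy changes: ΔS_H = −Q_H/T_H = −602/846.00 = -0.7116 kJ/K and ΔS_C = +Q_C/T_C = 476.2/293.00 = 1.625 kJ/K.
ΔS_univ = −Q_H/T_H + Q_C/T_C = 0.914 kJ/K (> 0, since η = 0.209 < η_Carnot = 0.654).

ΔS_univ ≈ 0.914 kJ/K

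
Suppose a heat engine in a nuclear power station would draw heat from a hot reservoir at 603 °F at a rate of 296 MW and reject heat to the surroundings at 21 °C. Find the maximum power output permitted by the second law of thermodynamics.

Ẇ_max ≈ 149 MW

T_H = 603 °F → (603 − 32) × 5/9 = 317.22 °C = 590.37 K.
T_C = 21 °C → 21 + 273.15 = 294.15 K.
The upper bound on efficiency is η_max = 1 − T_C/T_H = 1 − 294.15/590.37 = 0.5018.
W_max = η_max · Q_H = 0.5018 × 296 = 149 MW.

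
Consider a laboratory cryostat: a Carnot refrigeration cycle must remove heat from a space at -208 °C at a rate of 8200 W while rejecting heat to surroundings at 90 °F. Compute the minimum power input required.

T_H = 90 °F → (90 − 32) × 5/9 = 32.22 °C = 305.37 K.
T_C = -208 °C → -208 + 273.15 = 65.15 K.
The reversible coefficient of performance is COP_R = T_C/(T_H − T_C) = 65.15/240.22 = 0.2712.
W = Q_C/COP_R = 8200/0.2712 = 30200 W.

Ẇ_in ≈ 30200 W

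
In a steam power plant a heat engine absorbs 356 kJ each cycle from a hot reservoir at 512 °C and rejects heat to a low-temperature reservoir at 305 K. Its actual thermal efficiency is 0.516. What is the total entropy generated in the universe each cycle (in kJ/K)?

T_H = 512 °C → 512 + 273.15 = 785.15 K.
W = η·Q_H = 0.516 × 356 = 183.7 kJ, so Q_C = Q_H − W = 172.3 kJ.
Entropy balance on the reservoirs: −Q_H/T_H = -0.4534 kJ/K, +Q_C/T_C = 0.5649 kJ/K.
ΔS_univ = −Q_H/T_H + Q_C/T_C = 0.1115 kJ/K (> 0, since η = 0.516 < η_Carnot = 0.612).

ΔS_univ ≈ 0.1115 kJ/K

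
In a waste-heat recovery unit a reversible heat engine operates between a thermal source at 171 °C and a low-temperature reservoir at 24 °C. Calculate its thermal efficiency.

η ≈ 0.3310

T_H = 171 °C → 171 + 273.15 = 444.15 K.
T_C = 24 °C → 24 + 273.15 = 297.15 K.
η_rev = 1 − T_C/T_H = 1 − 297.15/444.15 = 0.3310.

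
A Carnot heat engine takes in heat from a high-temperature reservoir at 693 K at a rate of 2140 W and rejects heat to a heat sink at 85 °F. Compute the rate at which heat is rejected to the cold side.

T_C = 85 °F → (85 − 32) × 5/9 = 29.44 °C = 302.59 K.
Since the cycle is reversible, η = 1 − T_C/T_H = 1 − 302.59/693.00 = 0.5634.
For a reversible cycle Q_C/Q_H = T_C/T_H, so Q_C = 2140 × 302.59/693.00 = 934 W.

Q̇_C ≈ 934 W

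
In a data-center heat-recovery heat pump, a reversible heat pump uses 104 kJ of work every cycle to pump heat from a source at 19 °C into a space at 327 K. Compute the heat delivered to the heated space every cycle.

T_C = 19 °C → 19 + 273.15 = 292.15 K.
For a reversible heat pump, COP_HP = T_H/(T_H − T_C) = 327.00/34.85 = 9.3831.
Q_H = COP_HP · W = 9.3831 × 104 = 976 kJ.

Q_H ≈ 976 kJ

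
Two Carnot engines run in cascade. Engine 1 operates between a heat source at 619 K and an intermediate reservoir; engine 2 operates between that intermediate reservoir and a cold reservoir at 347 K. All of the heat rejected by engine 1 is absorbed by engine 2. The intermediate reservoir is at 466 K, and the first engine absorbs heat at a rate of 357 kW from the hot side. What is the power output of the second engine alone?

Heat entering the second stage: Q_m = Q_H·(T_m/T_H) = 357 × 466.00/619.00 = 269 kW.
Second-stage efficiency η₂ = 1 − T_C/T_m = 1 − 347.00/466.00 = 0.2554, so W₂ = η₂·Q_m = 68.6 kW.

Ẇ₂ ≈ 68.6 kW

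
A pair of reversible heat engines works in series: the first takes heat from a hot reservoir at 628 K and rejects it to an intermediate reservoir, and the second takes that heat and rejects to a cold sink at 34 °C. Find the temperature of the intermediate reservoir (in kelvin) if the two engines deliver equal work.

T_m ≈ 468 K

T_C = 34 °C → 34 + 273.15 = 307.15 K.
For reversible stages Q_m = Q_H·(T_m/T_H). Setting W₁ = Q_H(1 − T_m/T_H) equal to W₂ = Q_m(1 − T_C/T_m) = Q_H·(T_m − T_C)/T_H gives T_H − T_m = T_m − T_C, so T_m = (T_H + T_C)/2 = (628.00 + 307.15)/2 = 468 K.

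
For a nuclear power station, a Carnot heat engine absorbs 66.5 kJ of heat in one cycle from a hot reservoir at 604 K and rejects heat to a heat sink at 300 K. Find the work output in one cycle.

The Carnot efficiency is η = 1 − T_C/T_H = 1 − 300.00/604.00 = 0.5033.
W = η·Q_H = 0.5033 × 66.5 = 33.5 kJ.

W ≈ 33.5 kJ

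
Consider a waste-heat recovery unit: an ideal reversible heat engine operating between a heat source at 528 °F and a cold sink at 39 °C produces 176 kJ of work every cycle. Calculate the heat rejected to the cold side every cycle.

Q_C ≈ 232.2 kJ

T_H = 528 °F → (528 − 32) × 5/9 = 275.56 °C = 548.71 K.
T_C = 39 °C → 39 + 273.15 = 312.15 K.
For a reversible engine, η = 1 − T_C/T_H = 1 − 312.15/548.71 = 0.4311.
Since Q_C/Q_H = T_C/T_H and Q_H = W/η, Q_C = W·T_C/(T_H − T_C) = 176 × 312.15/236.56 = 232.2 kJ.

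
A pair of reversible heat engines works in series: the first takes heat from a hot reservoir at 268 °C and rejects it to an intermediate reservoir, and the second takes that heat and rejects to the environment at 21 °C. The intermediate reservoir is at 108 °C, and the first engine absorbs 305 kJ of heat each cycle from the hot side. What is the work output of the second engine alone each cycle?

T_H = 268 °C → 268 + 273.15 = 541.15 K.
T_C = 21 °C → 21 + 273.15 = 294.15 K.
T_m = 108 °C → 108 + 273.15 = 381.15 K.
Heat entering the second stage: Q_m = Q_H·(T_m/T_H) = 305 × 381.15/541.15 = 215 kJ.
Second-stage efficiency η₂ = 1 − T_C/T_m = 1 − 294.15/381.15 = 0.2283, so W₂ = η₂·Q_m = 49.0 kJ.

W₂ ≈ 49.0 kJ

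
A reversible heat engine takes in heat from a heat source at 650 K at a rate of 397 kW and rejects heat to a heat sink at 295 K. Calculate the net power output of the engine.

Ẇ ≈ 216.8 kW

For a reversible engine, η = 1 − T_C/T_H = 1 − 295.00/650.00 = 0.5462.
W = η·Q_H = 0.5462 × 397 = 216.8 kW.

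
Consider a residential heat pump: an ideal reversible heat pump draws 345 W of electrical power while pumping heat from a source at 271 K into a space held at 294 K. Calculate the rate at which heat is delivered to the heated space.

The Carnot heat-pump COP is COP_HP = T_H/(T_H − T_C) = 294.00/23.00 = 12.7826.
Q_H = COP_HP · W = 12.7826 × 345 = 4410 W.

Q̇_H ≈ 4410 W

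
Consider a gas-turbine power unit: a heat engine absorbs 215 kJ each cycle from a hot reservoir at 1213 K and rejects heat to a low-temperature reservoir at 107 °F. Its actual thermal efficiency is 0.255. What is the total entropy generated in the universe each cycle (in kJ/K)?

ΔS_univ ≈ 0.3315 kJ/K

T_C = 107 °F → (107 − 32) × 5/9 = 41.67 °C = 314.82 K.
W = η·Q_H = 0.255 × 215 = 54.83 kJ, so Q_C = Q_H − W = 160.2 kJ.
Reservoir entropy changes: ΔS_H = −Q_H/T_H = −215/1213.00 = -0.1772 kJ/K and ΔS_C = +Q_C/T_C = 160.2/314.82 = 0.5088 kJ/K.
ΔS_univ = −Q_H/T_H + Q_C/T_C = 0.3315 kJ/K (> 0, since η = 0.255 < η_Carnot = 0.740).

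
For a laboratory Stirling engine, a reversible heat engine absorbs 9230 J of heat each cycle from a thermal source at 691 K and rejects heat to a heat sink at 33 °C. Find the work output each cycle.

W ≈ 5140 J

T_C = 33 °C → 33 + 273.15 = 306.15 K.
η_rev = 1 − T_C/T_H = 1 − 306.15/691.00 = 0.5569.
W = η·Q_H = 0.5569 × 9230 = 5140 J.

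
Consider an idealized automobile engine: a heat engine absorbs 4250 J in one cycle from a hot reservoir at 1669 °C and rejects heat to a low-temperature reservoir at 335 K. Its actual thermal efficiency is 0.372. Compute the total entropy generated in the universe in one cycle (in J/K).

T_H = 1669 °C → 1669 + 273.15 = 1942.15 K.
W = η·Q_H = 0.372 × 4250 = 1581 J, so Q_C = Q_H − W = 2669 J.
Entropy balance on the reservoirs: −Q_H/T_H = -2.188 J/K, +Q_C/T_C = 7.967 J/K.
ΔS_univ = −Q_H/T_H + Q_C/T_C = 5.78 J/K (> 0, since η = 0.372 < η_Carnot = 0.828).

ΔS_univ ≈ 5.78 J/K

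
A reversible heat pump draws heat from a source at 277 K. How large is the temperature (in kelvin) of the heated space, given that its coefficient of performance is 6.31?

COP_HP = T_H/(T_H − T_C) ⇒ T_H = T_C·COP_HP/(COP_HP − 1) = 277.00 × 6.31/(6.31 − 1) = 329 K.

T_H ≈ 329 K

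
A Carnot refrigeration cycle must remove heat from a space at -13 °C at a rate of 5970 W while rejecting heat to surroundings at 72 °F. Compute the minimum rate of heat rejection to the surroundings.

Q̇_H ≈ 6778 W

T_H = 72 °F → (72 − 32) × 5/9 = 22.22 °C = 295.37 K.
T_C = -13 °C → -13 + 273.15 = 260.15 K.
For a reversible cycle Q_H/Q_C = T_H/T_C, so Q_H = Q_C·T_H/T_C = 5970 × 295.37/260.15 = 6778 W.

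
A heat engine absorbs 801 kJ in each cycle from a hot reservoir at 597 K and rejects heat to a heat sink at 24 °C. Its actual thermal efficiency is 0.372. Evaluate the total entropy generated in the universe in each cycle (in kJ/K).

T_C = 24 °C → 24 + 273.15 = 297.15 K.
W = η·Q_H = 0.372 × 801 = 298.0 kJ, so Q_C = Q_H − W = 503.0 kJ.
The hot reservoir loses entropy Q_H/T_H = 801/597.00 = 1.342 kJ/K; the cold reservoir gains Q_C/T_C = 503.0/297.15 = 1.693 kJ/K.
ΔS_univ = −Q_H/T_H + Q_C/T_C = 0.351 kJ/K (> 0, since η = 0.372 < η_Carnot = 0.502).

ΔS_univ ≈ 0.351 kJ/K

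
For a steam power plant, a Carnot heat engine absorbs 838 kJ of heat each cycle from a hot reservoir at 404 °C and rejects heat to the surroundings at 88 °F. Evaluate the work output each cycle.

T_H = 404 °C → 404 + 273.15 = 677.15 K.
T_C = 88 °F → (88 − 32) × 5/9 = 31.11 °C = 304.26 K.
The Carnot efficiency is η = 1 − T_C/T_H = 1 − 304.26/677.15 = 0.5507.
W = η·Q_H = 0.5507 × 838 = 461.5 kJ.

W ≈ 461.5 kJ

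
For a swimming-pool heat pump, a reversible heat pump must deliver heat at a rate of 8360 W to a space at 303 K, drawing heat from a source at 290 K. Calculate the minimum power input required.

Ẇ_in ≈ 358.7 W

Reversible heating COP: COP_HP = T_H/(T_H − T_C) = 303.00/13.00 = 23.3077.
W = Q_H/COP_HP = 8360/23.3077 = 358.7 W.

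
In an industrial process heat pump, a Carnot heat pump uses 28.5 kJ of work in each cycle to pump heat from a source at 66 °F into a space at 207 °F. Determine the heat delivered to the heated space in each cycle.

Q_H ≈ 134.8 kJ

T_H = 207 °F → (207 − 32) × 5/9 = 97.22 °C = 370.37 K.
T_C = 66 °F → (66 − 32) × 5/9 = 18.89 °C = 292.04 K.
COP_HP = T_H/(T_H − T_C) = 370.37/78.33 = 4.7282.
Q_H = COP_HP · W = 4.7282 × 28.5 = 134.8 kJ.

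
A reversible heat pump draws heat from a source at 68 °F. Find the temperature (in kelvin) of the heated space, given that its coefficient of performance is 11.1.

T_C = 68 °F → (68 − 32) × 5/9 = 20.00 °C = 293.15 K.
COP_HP = T_H/(T_H − T_C) ⇒ T_H = T_C·COP_HP/(COP_HP − 1) = 293.15 × 11.1/(11.1 − 1) = 322 K.

T_H ≈ 322 K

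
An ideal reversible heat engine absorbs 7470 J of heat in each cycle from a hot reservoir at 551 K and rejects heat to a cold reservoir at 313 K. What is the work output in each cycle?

W ≈ 3227 J

For a reversible engine, η = 1 − T_C/T_H = 1 − 313.00/551.00 = 0.4319.
W = η·Q_H = 0.4319 × 7470 = 3227 J.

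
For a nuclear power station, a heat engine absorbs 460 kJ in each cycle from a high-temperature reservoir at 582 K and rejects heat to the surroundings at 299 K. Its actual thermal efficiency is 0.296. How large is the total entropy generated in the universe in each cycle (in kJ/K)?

W = η·Q_H = 0.296 × 460 = 136.2 kJ, so Q_C = Q_H − W = 323.8 kJ.
The hot reservoir loses entropy Q_H/T_H = 460/582.00 = 0.7904 kJ/K; the cold reservoir gains Q_C/T_C = 323.8/299.00 = 1.083 kJ/K.
ΔS_univ = −Q_H/T_H + Q_C/T_C = 0.293 kJ/K (> 0, since η = 0.296 < η_Carnot = 0.486).

ΔS_univ ≈ 0.293 kJ/K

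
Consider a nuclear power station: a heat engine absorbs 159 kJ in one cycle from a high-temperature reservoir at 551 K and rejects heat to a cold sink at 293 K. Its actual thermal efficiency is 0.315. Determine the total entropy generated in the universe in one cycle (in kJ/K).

W = η·Q_H = 0.315 × 159 = 50.09 kJ, so Q_C = Q_H − W = 108.9 kJ.
Reservoir entropy changes: ΔS_H = −Q_H/T_H = −159/551.00 = -0.2886 kJ/K and ΔS_C = +Q_C/T_C = 108.9/293.00 = 0.3717 kJ/K.
ΔS_univ = −Q_H/T_H + Q_C/T_C = 0.08316 kJ/K (> 0, since η = 0.315 < η_Carnot = 0.468).

ΔS_univ ≈ 0.08316 kJ/K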